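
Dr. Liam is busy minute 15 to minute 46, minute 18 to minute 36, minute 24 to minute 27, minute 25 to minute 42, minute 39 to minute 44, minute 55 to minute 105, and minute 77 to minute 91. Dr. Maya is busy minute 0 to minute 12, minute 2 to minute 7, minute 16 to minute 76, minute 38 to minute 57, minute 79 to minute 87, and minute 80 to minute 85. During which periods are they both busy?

Merge the first list: minute 15 to minute 46, minute 55 to minute 105.
Merge the second list: minute 0 to minute 12, minute 16 to minute 76, minute 79 to minute 87.
minute 15 to minute 46 overlaps B on minute 16 to minute 46.
minute 55 to minute 105 overlaps B on minute 55 to minute 76, minute 79 to minute 87.

minute 16 to minute 46, minute 55 to minute 76, minute 79 to minute 87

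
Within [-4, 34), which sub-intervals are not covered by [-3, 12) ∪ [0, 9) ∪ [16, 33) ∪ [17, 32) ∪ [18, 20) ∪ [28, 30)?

[-4, -3) ∪ [12, 16) ∪ [33, 34)

After merging, the occupied span is [-3, 12), [16, 33).
Complement within [-4, 34): [-4, -3), [12, 16), [33, 34).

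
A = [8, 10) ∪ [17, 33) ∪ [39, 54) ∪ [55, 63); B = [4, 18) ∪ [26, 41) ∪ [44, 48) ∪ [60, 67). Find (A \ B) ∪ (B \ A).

Only in the first: [18, 26), [41, 44), [48, 54), [55, 60).
Only in the second: [4, 8), [10, 17), [33, 39), [63, 67).
Together these are the periods covered by exactly one.

[4, 8) ∪ [10, 17) ∪ [18, 26) ∪ [33, 39) ∪ [41, 44) ∪ [48, 54) ∪ [55, 60) ∪ [63, 67)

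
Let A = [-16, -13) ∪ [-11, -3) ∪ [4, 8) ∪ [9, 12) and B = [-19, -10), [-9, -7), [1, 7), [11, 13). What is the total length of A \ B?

A \ B = [-10, -9), [-7, -3), [7, 8), [9, 11).
Total: 1 + 4 + 1 + 2 = 8.

8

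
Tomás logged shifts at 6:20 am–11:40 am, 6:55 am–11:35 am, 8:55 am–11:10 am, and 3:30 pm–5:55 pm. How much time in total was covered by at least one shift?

Merged: 6:20 am–11:40 am, 3:30 pm–5:55 pm.
Lengths: 5 h 20 min + 2 h 25 min = 7 h 45 min.

7 h 45 min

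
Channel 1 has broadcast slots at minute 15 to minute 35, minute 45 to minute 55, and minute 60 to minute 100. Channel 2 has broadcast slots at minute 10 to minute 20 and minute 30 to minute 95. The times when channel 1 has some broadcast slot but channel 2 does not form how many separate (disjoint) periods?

2

A \ B = minute 20 to minute 30, minute 95 to minute 100.
That is 2 disjoint pieces.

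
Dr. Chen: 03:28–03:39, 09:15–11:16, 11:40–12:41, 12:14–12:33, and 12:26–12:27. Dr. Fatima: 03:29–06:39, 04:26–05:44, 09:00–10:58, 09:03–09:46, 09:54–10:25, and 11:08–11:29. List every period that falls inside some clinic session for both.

03:29–03:39, 09:15–10:58, 11:08–11:16

First set merges to 03:28–03:39, 09:15–11:16, 11:40–12:41.
Second set merges to 03:29–06:39, 09:00–10:58, 11:08–11:29.
03:28–03:39 ∩ B → 03:29–03:39.
09:15–11:16 ∩ B → 09:15–10:58, 11:08–11:16.
11:40–12:41 meets no B interval.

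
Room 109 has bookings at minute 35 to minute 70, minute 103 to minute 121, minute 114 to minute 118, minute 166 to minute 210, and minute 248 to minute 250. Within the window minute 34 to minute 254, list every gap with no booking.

minute 34 to minute 35, minute 70 to minute 103, minute 121 to minute 166, minute 210 to minute 248, minute 250 to minute 254

After merging, the occupied span is minute 35 to minute 70, minute 103 to minute 121, minute 166 to minute 210, minute 248 to minute 250.
Complement within minute 34 to minute 254: minute 34 to minute 35, minute 70 to minute 103, minute 121 to minute 166, minute 210 to minute 248, minute 250 to minute 254.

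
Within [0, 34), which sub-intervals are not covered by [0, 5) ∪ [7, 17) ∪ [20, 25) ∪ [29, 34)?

[5, 7) ∪ [17, 20) ∪ [25, 29)

Covered (merged): [0, 5), [7, 17), [20, 25), [29, 34).
Gaps within [0, 34): [5, 7), [17, 20), [25, 29).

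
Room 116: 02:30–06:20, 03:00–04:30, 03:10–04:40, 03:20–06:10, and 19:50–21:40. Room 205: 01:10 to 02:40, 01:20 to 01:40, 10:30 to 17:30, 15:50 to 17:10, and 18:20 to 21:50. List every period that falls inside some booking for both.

First set merges to 02:30–06:20, 19:50–21:40.
Second set merges to 01:10–02:40, 10:30–17:30, 18:20–21:50.
02:30–06:20 overlaps B on 02:30–02:40.
19:50–21:40 overlaps B on 19:50–21:40.

02:30–02:40, 19:50–21:40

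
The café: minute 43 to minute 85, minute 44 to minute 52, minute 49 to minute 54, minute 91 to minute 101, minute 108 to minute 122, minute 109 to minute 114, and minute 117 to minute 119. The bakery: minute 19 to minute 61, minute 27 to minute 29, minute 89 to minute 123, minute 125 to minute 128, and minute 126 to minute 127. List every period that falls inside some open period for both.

minute 43 to minute 61, minute 91 to minute 101, minute 108 to minute 122

First set merges to minute 43 to minute 85, minute 91 to minute 101, minute 108 to minute 122.
Second set merges to minute 19 to minute 61, minute 89 to minute 123, minute 125 to minute 128.
minute 43 to minute 85 meets the second set on minute 43 to minute 61.
minute 91 to minute 101 meets the second set on minute 91 to minute 101.
minute 108 to minute 122 meets the second set on minute 108 to minute 122.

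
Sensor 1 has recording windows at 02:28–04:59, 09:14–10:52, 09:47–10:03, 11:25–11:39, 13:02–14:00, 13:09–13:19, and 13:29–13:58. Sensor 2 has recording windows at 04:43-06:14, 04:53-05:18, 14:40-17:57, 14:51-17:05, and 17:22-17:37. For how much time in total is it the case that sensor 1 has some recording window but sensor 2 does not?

5 h 5 min

First set merges to 02:28–04:59, 09:14–10:52, 11:25–11:39, 13:02–14:00.
Second set merges to 04:43–06:14, 14:40–17:57.
A \ B = 02:28–04:43, 09:14–10:52, 11:25–11:39, 13:02–14:00.
Total: 2 h 15 min + 1 h 38 min + 14 min + 58 min = 5 h 5 min.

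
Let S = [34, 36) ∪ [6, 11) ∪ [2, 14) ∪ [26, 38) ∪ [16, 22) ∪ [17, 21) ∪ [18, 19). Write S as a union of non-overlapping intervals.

[2, 14) ∪ [16, 22) ∪ [26, 38)

Sort by start: [2, 14), [6, 11), [16, 22), [17, 21), [18, 19), [26, 38), [34, 36).
[6, 11) overlaps/touches [2, 14) → extend to [2, 14).
[16, 22) is disjoint → start new block.
[17, 21) overlaps/touches [16, 22) → extend to [16, 22).
[18, 19) overlaps/touches [16, 22) → extend to [16, 22).
[26, 38) is disjoint → start new block.
[34, 36) overlaps/touches [26, 38) → extend to [26, 38).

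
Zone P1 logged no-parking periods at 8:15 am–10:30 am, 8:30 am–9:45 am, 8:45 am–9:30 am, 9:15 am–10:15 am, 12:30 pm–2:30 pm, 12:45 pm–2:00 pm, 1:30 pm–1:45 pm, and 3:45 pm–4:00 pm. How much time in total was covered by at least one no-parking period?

4 h 30 min

Merged: 8:15 am–10:30 am, 12:30 pm–2:30 pm, 3:45 pm–4:00 pm.
Lengths: 2 h 15 min + 2 h + 15 min = 4 h 30 min.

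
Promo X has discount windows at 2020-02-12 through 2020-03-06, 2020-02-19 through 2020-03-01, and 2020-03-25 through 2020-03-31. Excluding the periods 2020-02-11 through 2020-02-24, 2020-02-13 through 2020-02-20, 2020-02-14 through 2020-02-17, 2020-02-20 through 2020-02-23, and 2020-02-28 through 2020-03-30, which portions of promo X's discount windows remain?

2020-02-25 through 2020-02-27, 2020-03-31 through 2020-03-31

A, merged: 2020-02-12 through 2020-03-06, 2020-03-25 through 2020-03-31.
B, merged: 2020-02-11 through 2020-02-24, 2020-02-28 through 2020-03-30.
2020-02-12 through 2020-03-06 \ B = 2020-02-25 through 2020-02-27.
2020-03-25 through 2020-03-31 \ B = 2020-03-31 through 2020-03-31.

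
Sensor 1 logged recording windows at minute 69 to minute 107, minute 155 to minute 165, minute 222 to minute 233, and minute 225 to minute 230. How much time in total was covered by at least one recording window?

Merged: minute 69 to minute 107, minute 155 to minute 165, minute 222 to minute 233.
Lengths: 38 minutes + 10 minutes + 11 minutes = 59 minutes.

59 minutes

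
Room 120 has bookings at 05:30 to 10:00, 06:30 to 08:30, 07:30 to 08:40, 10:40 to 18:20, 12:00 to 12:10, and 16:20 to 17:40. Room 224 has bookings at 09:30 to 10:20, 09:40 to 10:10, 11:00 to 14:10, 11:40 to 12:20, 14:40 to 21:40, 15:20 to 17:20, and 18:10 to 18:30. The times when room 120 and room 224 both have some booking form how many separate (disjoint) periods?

A, merged: 05:30–10:00, 10:40–18:20.
B, merged: 09:30–10:20, 11:00–14:10, 14:40–21:40.
A ∩ B = 09:30–10:00, 11:00–14:10, 14:40–18:20.
That is 3 disjoint pieces.

3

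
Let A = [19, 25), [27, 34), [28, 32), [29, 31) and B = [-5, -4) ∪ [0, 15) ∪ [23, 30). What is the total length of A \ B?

8

First set merges to [19, 25), [27, 34).
A \ B = [19, 23), [30, 34).
Total: 4 + 4 = 8.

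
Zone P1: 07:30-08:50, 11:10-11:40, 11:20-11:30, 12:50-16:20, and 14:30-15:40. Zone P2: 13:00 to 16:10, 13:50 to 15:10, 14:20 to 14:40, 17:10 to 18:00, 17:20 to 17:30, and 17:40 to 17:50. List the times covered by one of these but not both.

07:30-08:50, 11:10-11:40, 12:50-13:00, 16:10-16:20, 17:10-18:00

A, merged: 07:30-08:50, 11:10-11:40, 12:50-16:20.
B, merged: 13:00-16:10, 17:10-18:00.
A but not B: 07:30-08:50, 11:10-11:40, 12:50-13:00, 16:10-16:20.
B but not A: 17:10-18:00.
Combining gives A △ B.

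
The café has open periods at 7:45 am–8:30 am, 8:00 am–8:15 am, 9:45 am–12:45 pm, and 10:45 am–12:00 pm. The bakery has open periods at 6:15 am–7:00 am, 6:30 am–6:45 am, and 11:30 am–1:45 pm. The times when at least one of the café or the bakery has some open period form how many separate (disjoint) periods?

3

A, merged: 7:45 am–8:30 am, 9:45 am–12:45 pm.
B, merged: 6:15 am–7:00 am, 11:30 am–1:45 pm.
A ∪ B = 6:15 am–7:00 am, 7:45 am–8:30 am, 9:45 am–1:45 pm.
That is 3 disjoint pieces.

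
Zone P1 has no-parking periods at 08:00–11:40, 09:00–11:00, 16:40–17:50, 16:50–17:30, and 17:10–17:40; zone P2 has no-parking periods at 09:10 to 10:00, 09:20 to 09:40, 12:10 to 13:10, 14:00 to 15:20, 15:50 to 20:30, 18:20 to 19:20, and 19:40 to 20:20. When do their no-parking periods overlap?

Merge the first list: 08:00-11:40, 16:40-17:50.
Merge the second list: 09:10-10:00, 12:10-13:10, 14:00-15:20, 15:50-20:30.
08:00-11:40 ∩ B → 09:10-10:00.
16:40-17:50 ∩ B → 16:40-17:50.

09:10-10:00, 16:40-17:50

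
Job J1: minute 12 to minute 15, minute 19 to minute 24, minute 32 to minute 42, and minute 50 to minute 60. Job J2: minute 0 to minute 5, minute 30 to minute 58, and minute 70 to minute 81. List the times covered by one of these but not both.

A \ B = minute 12 to minute 15, minute 19 to minute 24, minute 58 to minute 60.
B \ A = minute 0 to minute 5, minute 30 to minute 32, minute 42 to minute 50, minute 70 to minute 81.
Union of the two gives the symmetric difference.

minute 0 to minute 5, minute 12 to minute 15, minute 19 to minute 24, minute 30 to minute 32, minute 42 to minute 50, minute 58 to minute 60, minute 70 to minute 81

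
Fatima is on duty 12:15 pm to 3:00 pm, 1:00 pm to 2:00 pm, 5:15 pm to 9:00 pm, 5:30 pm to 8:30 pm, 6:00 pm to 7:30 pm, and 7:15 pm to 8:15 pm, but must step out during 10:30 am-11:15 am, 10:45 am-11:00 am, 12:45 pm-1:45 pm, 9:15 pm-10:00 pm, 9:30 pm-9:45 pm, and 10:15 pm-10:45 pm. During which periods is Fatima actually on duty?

12:15 pm–12:45 pm, 1:45 pm–3:00 pm, 5:15 pm–9:00 pm

First set merges to 12:15 pm–3:00 pm, 5:15 pm–9:00 pm.
Second set merges to 10:30 am–11:15 am, 12:45 pm–1:45 pm, 9:15 pm–10:00 pm, 10:15 pm–10:45 pm.
12:15 pm–3:00 pm \ B = 12:15 pm–12:45 pm, 1:45 pm–3:00 pm.
5:15 pm–9:00 pm: nothing removed.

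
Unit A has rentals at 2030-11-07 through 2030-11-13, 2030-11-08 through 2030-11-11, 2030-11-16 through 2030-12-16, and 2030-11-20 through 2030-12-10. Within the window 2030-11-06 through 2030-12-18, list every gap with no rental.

2030-11-06 through 2030-11-06, 2030-11-14 through 2030-11-15, 2030-12-17 through 2030-12-18

Covered (merged): 2030-11-07 through 2030-11-13, 2030-11-16 through 2030-12-16.
Uncovered inside 2030-11-06 through 2030-12-18: 2030-11-06 through 2030-11-06, 2030-11-14 through 2030-11-15, 2030-12-17 through 2030-12-18.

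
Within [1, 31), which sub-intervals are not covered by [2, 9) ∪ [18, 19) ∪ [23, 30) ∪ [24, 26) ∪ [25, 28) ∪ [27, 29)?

After merging, the occupied span is [2, 9), [18, 19), [23, 30).
Gaps within [1, 31): [1, 2), [9, 18), [19, 23), [30, 31).

[1, 2) ∪ [9, 18) ∪ [19, 23) ∪ [30, 31)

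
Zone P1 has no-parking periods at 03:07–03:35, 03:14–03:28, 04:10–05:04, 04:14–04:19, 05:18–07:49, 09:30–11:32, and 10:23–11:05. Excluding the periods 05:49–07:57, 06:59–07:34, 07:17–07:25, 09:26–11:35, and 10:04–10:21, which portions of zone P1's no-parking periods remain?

First set merges to 03:07-03:35, 04:10-05:04, 05:18-07:49, 09:30-11:32.
Second set merges to 05:49-07:57, 09:26-11:35.
03:07-03:35: no B overlap → unchanged.
04:10-05:04: no B overlap → unchanged.
05:18-07:49 minus B → 05:18-05:49.
09:30-11:32: fully covered by B → removed.

03:07-03:35, 04:10-05:04, 05:18-05:49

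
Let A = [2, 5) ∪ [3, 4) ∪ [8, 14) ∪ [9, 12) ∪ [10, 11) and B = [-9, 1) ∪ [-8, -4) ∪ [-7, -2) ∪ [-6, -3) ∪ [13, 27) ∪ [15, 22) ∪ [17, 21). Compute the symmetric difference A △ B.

[-9, 1) ∪ [2, 5) ∪ [8, 13) ∪ [14, 27)

A, merged: [2, 5), [8, 14).
B, merged: [-9, 1), [13, 27).
A but not B: [2, 5), [8, 13).
B but not A: [-9, 1), [14, 27).
Combining gives A △ B.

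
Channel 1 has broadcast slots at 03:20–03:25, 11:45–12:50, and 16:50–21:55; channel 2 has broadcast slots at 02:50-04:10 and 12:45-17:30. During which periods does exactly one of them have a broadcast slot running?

A but not B: 11:45–12:45, 17:30–21:55.
B but not A: 02:50–03:20, 03:25–04:10, 12:50–16:50.
Combining gives A △ B.

02:50–03:20, 03:25–04:10, 11:45–12:45, 12:50–16:50, 17:30–21:55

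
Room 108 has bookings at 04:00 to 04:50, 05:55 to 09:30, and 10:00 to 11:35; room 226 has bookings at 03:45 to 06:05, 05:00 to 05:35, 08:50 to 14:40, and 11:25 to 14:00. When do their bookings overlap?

B, merged: 03:45–06:05, 08:50–14:40.
04:00–04:50 ∩ B → 04:00–04:50.
05:55–09:30 ∩ B → 05:55–06:05, 08:50–09:30.
10:00–11:35 ∩ B → 10:00–11:35.

04:00–04:50, 05:55–06:05, 08:50–09:30, 10:00–11:35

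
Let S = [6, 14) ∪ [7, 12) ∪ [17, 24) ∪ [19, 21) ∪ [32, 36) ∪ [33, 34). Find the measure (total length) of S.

Merged: [6, 14), [17, 24), [32, 36).
Lengths: 8 + 7 + 4 = 19.

19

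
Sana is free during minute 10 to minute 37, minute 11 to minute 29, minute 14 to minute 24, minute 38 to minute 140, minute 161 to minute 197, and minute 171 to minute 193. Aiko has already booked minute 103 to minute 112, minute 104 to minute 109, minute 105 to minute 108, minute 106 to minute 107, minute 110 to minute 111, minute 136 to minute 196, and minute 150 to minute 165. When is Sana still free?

minute 10 to minute 37, minute 38 to minute 103, minute 112 to minute 136, minute 196 to minute 197

First set merges to minute 10 to minute 37, minute 38 to minute 140, minute 161 to minute 197.
Second set merges to minute 103 to minute 112, minute 136 to minute 196.
minute 10 to minute 37: nothing removed.
minute 38 to minute 140 \ B = minute 38 to minute 103, minute 112 to minute 136.
minute 161 to minute 197 \ B = minute 196 to minute 197.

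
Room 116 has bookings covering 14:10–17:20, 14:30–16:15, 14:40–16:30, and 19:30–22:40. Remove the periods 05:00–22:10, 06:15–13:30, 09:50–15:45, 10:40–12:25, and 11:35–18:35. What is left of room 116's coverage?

First set merges to 14:10-17:20, 19:30-22:40.
Second set merges to 05:00-22:10.
14:10-17:20: entirely removed.
19:30-22:40 \ B = 22:10-22:40.

22:10-22:40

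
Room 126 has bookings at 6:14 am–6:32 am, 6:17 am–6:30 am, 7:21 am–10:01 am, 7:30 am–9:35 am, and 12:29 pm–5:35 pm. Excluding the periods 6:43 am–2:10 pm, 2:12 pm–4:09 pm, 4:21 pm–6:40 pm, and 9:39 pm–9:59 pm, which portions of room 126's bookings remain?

6:14 am–6:32 am, 2:10 pm–2:12 pm, 4:09 pm–4:21 pm

Merge the first list: 6:14 am–6:32 am, 7:21 am–10:01 am, 12:29 pm–5:35 pm.
6:14 am–6:32 am is untouched.
7:21 am–10:01 am lies entirely inside B → drops out.
12:29 pm–5:35 pm with B removed leaves 2:10 pm–2:12 pm, 4:09 pm–4:21 pm.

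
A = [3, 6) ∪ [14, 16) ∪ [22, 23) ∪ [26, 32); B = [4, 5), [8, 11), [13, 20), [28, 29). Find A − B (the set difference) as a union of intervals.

[3, 4) ∪ [5, 6) ∪ [22, 23) ∪ [26, 28) ∪ [29, 32)

[3, 6) \ B = [3, 4), [5, 6).
[14, 16): entirely removed.
[22, 23): nothing removed.
[26, 32) \ B = [26, 28), [29, 32).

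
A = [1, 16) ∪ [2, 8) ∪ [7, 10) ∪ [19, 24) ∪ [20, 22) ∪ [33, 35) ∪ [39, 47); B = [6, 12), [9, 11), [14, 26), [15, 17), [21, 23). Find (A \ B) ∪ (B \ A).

Merge the first list: [1, 16), [19, 24), [33, 35), [39, 47).
Merge the second list: [6, 12), [14, 26).
A but not B: [1, 6), [12, 14), [33, 35), [39, 47).
B but not A: [16, 19), [24, 26).
Combining gives A △ B.

[1, 6) ∪ [12, 14) ∪ [16, 19) ∪ [24, 26) ∪ [33, 35) ∪ [39, 47)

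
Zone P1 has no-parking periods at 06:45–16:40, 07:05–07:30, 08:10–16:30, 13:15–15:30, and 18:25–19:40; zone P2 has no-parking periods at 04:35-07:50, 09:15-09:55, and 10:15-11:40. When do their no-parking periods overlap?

A, merged: 06:45–16:40, 18:25–19:40.
06:45–16:40 overlaps B on 06:45–07:50, 09:15–09:55, 10:15–11:40.
18:25–19:40 falls entirely outside B.

06:45–07:50, 09:15–09:55, 10:15–11:40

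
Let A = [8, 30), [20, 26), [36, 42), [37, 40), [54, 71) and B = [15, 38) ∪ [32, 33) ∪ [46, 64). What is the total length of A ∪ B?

59

First set merges to [8, 30), [36, 42), [54, 71).
Second set merges to [15, 38), [46, 64).
A ∪ B = [8, 42), [46, 71).
Total: 34 + 25 = 59.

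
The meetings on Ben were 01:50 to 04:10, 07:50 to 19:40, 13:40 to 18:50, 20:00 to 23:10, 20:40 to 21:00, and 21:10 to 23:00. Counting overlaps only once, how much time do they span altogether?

Merged: 01:50-04:10, 07:50-19:40, 20:00-23:10.
Lengths: 2 h 20 min + 11 h 50 min + 3 h 10 min = 17 h 20 min.

17 h 20 min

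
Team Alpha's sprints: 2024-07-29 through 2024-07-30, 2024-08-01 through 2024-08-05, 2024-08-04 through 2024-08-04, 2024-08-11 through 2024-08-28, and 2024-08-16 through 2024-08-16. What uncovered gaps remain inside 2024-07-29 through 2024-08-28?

2024-07-31 through 2024-07-31, 2024-08-06 through 2024-08-10

The merged coverage is 2024-07-29 through 2024-07-30, 2024-08-01 through 2024-08-05, 2024-08-11 through 2024-08-28.
Gaps within 2024-07-29 through 2024-08-28: 2024-07-31 through 2024-07-31, 2024-08-06 through 2024-08-10.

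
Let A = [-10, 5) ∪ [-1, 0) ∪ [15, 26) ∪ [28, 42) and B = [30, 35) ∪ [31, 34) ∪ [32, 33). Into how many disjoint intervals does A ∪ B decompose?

3

First set merges to [-10, 5), [15, 26), [28, 42).
Second set merges to [30, 35).
A ∪ B = [-10, 5), [15, 26), [28, 42).
That is 3 disjoint pieces.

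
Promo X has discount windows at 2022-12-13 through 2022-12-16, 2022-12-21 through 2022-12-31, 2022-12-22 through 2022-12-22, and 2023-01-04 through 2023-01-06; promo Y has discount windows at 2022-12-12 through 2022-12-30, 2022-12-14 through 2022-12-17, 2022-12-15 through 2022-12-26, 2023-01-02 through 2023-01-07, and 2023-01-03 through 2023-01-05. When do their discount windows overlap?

2022-12-13 through 2022-12-16, 2022-12-21 through 2022-12-30, 2023-01-04 through 2023-01-06

A, merged: 2022-12-13 through 2022-12-16, 2022-12-21 through 2022-12-31, 2023-01-04 through 2023-01-06.
B, merged: 2022-12-12 through 2022-12-30, 2023-01-02 through 2023-01-07.
2022-12-13 through 2022-12-16 overlaps B on 2022-12-13 through 2022-12-16.
2022-12-21 through 2022-12-31 overlaps B on 2022-12-21 through 2022-12-30.
2023-01-04 through 2023-01-06 overlaps B on 2023-01-04 through 2023-01-06.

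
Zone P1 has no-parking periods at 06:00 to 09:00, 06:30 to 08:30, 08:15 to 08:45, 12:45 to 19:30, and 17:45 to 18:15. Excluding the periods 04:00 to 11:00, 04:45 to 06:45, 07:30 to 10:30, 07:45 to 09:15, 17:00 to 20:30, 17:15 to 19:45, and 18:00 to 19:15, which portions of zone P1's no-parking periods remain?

A, merged: 06:00–09:00, 12:45–19:30.
B, merged: 04:00–11:00, 17:00–20:30.
06:00–09:00 lies entirely inside B → drops out.
12:45–19:30 with B removed leaves 12:45–17:00.

12:45–17:00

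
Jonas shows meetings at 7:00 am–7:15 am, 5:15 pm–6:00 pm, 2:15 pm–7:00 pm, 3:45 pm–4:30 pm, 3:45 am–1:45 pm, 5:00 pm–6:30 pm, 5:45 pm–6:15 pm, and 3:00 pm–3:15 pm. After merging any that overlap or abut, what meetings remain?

Sort by start: 3:45 am-1:45 pm, 7:00 am-7:15 am, 2:15 pm-7:00 pm, 3:00 pm-3:15 pm, 3:45 pm-4:30 pm, 5:00 pm-6:30 pm, 5:15 pm-6:00 pm, 5:45 pm-6:15 pm.
7:00 am-7:15 am overlaps/touches 3:45 am-1:45 pm → extend to 3:45 am-1:45 pm.
2:15 pm-7:00 pm is disjoint → start new block.
3:00 pm-3:15 pm overlaps/touches 2:15 pm-7:00 pm → extend to 2:15 pm-7:00 pm.
3:45 pm-4:30 pm overlaps/touches 2:15 pm-7:00 pm → extend to 2:15 pm-7:00 pm.
5:00 pm-6:30 pm overlaps/touches 2:15 pm-7:00 pm → extend to 2:15 pm-7:00 pm.
5:15 pm-6:00 pm overlaps/touches 2:15 pm-7:00 pm → extend to 2:15 pm-7:00 pm.
5:45 pm-6:15 pm overlaps/touches 2:15 pm-7:00 pm → extend to 2:15 pm-7:00 pm.

3:45 am-1:45 pm, 2:15 pm-7:00 pm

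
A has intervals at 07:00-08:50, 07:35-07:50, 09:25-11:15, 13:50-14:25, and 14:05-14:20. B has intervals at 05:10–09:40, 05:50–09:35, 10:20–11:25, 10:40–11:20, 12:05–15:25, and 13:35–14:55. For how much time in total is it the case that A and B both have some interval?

Merge the first list: 07:00–08:50, 09:25–11:15, 13:50–14:25.
Merge the second list: 05:10–09:40, 10:20–11:25, 12:05–15:25.
A ∩ B = 07:00–08:50, 09:25–09:40, 10:20–11:15, 13:50–14:25.
Total: 1 h 50 min + 15 min + 55 min + 35 min = 3 h 35 min.

3 h 35 min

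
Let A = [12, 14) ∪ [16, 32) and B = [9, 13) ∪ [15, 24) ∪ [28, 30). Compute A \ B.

[12, 14) \ B = [13, 14).
[16, 32) \ B = [24, 28), [30, 32).

[13, 14) ∪ [24, 28) ∪ [30, 32)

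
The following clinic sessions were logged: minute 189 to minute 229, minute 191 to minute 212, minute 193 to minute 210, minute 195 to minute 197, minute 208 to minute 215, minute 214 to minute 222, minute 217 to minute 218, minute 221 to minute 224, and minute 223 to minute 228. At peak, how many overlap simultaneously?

4

At minute 195, 4 of the intervals are simultaneously active.
No point has more.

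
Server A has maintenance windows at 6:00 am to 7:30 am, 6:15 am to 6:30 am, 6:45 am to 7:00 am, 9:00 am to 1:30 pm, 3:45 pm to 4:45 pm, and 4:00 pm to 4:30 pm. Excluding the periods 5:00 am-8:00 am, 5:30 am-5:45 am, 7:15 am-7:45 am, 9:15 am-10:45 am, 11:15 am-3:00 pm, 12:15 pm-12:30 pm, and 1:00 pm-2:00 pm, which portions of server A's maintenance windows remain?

A, merged: 6:00 am–7:30 am, 9:00 am–1:30 pm, 3:45 pm–4:45 pm.
B, merged: 5:00 am–8:00 am, 9:15 am–10:45 am, 11:15 am–3:00 pm.
6:00 am–7:30 am: fully covered by B → removed.
9:00 am–1:30 pm minus B → 9:00 am–9:15 am, 10:45 am–11:15 am.
3:45 pm–4:45 pm: no B overlap → unchanged.

9:00 am–9:15 am, 10:45 am–11:15 am, 3:45 pm–4:45 pm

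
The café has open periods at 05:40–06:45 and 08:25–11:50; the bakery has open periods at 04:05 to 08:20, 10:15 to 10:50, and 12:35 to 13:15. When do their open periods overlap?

05:40–06:45 meets the second set on 05:40–06:45.
08:25–11:50 meets the second set on 10:15–10:50.

05:40–06:45, 10:15–10:50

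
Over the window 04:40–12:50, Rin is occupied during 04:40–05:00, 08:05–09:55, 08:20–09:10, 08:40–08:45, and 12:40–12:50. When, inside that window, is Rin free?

05:00–08:05, 09:55–12:40

Covered (merged): 04:40–05:00, 08:05–09:55, 12:40–12:50.
Gaps within 04:40–12:50: 05:00–08:05, 09:55–12:40.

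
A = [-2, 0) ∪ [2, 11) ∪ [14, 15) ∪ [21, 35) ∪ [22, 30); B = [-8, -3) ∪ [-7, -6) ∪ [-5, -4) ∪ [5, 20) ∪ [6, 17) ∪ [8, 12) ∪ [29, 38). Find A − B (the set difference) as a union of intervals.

First set merges to [-2, 0), [2, 11), [14, 15), [21, 35).
Second set merges to [-8, -3), [5, 20), [29, 38).
[-2, 0) is untouched.
[2, 11) with B removed leaves [2, 5).
[14, 15) lies entirely inside B → drops out.
[21, 35) with B removed leaves [21, 29).

[-2, 0) ∪ [2, 5) ∪ [21, 29)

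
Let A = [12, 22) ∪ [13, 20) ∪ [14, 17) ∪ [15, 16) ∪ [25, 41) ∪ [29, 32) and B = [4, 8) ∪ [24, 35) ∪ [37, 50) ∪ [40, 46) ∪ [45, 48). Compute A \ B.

[12, 22) ∪ [35, 37)

First set merges to [12, 22), [25, 41).
Second set merges to [4, 8), [24, 35), [37, 50).
[12, 22) is untouched.
[25, 41) with B removed leaves [35, 37).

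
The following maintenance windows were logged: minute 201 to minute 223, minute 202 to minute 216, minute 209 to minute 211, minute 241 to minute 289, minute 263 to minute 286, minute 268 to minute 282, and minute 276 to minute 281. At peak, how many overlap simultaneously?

At minute 276, 4 of the intervals are simultaneously active.
No point has more.

4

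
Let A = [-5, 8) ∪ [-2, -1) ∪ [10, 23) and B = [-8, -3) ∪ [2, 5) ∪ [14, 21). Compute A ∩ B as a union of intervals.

[-5, -3) ∪ [2, 5) ∪ [14, 21)

Merge the first list: [-5, 8), [10, 23).
[-5, 8) meets the second set on [-5, -3), [2, 5).
[10, 23) meets the second set on [14, 21).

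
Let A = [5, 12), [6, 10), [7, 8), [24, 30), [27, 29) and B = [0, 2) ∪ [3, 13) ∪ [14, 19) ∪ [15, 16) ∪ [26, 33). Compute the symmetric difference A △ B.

Merge the first list: [5, 12), [24, 30).
Merge the second list: [0, 2), [3, 13), [14, 19), [26, 33).
A \ B = [24, 26).
B \ A = [0, 2), [3, 5), [12, 13), [14, 19), [30, 33).
Union of the two gives the symmetric difference.

[0, 2) ∪ [3, 5) ∪ [12, 13) ∪ [14, 19) ∪ [24, 26) ∪ [30, 33)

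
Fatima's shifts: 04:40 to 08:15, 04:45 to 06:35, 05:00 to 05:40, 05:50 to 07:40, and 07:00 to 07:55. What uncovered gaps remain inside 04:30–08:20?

04:30–04:40, 08:15–08:20

The merged coverage is 04:40–08:15.
Uncovered inside 04:30–08:20: 04:30–04:40, 08:15–08:20.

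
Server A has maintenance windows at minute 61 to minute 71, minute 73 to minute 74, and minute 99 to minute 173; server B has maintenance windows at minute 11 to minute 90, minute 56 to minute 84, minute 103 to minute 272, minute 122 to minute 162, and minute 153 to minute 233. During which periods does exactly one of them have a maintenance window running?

minute 11 to minute 61, minute 71 to minute 73, minute 74 to minute 90, minute 99 to minute 103, minute 173 to minute 272

Second set merges to minute 11 to minute 90, minute 103 to minute 272.
Only in the first: minute 99 to minute 103.
Only in the second: minute 11 to minute 61, minute 71 to minute 73, minute 74 to minute 90, minute 173 to minute 272.
Together these are the periods covered by exactly one.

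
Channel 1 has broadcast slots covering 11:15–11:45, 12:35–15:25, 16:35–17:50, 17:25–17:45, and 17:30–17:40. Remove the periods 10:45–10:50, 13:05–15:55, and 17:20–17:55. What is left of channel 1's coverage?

First set merges to 11:15–11:45, 12:35–15:25, 16:35–17:50.
11:15–11:45 is untouched.
12:35–15:25 with B removed leaves 12:35–13:05.
16:35–17:50 with B removed leaves 16:35–17:20.

11:15–11:45, 12:35–13:05, 16:35–17:20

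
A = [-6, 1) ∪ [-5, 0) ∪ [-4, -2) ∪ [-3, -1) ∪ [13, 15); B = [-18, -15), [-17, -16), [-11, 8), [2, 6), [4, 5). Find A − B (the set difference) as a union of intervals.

Merge the first list: [-6, 1), [13, 15).
Merge the second list: [-18, -15), [-11, 8).
[-6, 1): entirely removed.
[13, 15): nothing removed.

[13, 15)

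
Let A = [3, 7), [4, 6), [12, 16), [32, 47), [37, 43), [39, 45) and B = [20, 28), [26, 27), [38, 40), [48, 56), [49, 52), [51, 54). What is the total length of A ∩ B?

2

A, merged: [3, 7), [12, 16), [32, 47).
B, merged: [20, 28), [38, 40), [48, 56).
A ∩ B = [38, 40).
Total: 2.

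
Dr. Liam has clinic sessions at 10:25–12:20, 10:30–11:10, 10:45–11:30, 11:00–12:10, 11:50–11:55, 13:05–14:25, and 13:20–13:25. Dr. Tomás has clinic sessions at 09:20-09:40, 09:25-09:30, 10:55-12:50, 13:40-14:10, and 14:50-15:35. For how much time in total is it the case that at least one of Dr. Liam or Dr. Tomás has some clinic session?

4 h 50 min

First set merges to 10:25–12:20, 13:05–14:25.
Second set merges to 09:20–09:40, 10:55–12:50, 13:40–14:10, 14:50–15:35.
A ∪ B = 09:20–09:40, 10:25–12:50, 13:05–14:25, 14:50–15:35.
Total: 20 min + 2 h 25 min + 1 h 20 min + 45 min = 4 h 50 min.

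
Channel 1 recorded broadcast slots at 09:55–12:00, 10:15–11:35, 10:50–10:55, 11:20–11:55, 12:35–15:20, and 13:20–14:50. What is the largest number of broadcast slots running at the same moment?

3

Sweep endpoints in order; track running count of active intervals.
Peak of 3 reached at 10:50.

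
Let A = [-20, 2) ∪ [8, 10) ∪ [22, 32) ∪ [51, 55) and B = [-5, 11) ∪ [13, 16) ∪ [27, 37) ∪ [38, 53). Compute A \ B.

[-20, -5) ∪ [22, 27) ∪ [53, 55)

[-20, 2) with B removed leaves [-20, -5).
[8, 10) lies entirely inside B → drops out.
[22, 32) with B removed leaves [22, 27).
[51, 55) with B removed leaves [53, 55).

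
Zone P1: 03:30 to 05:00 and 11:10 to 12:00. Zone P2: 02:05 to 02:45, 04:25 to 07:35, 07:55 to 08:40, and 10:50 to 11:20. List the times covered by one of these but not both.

A but not B: 03:30–04:25, 11:20–12:00.
B but not A: 02:05–02:45, 05:00–07:35, 07:55–08:40, 10:50–11:10.
Combining gives A △ B.

02:05–02:45, 03:30–04:25, 05:00–07:35, 07:55–08:40, 10:50–11:10, 11:20–12:00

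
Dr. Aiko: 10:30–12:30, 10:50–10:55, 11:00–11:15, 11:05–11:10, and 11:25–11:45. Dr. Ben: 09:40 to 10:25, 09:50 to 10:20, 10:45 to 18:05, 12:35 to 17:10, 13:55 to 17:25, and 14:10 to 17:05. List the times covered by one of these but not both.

09:40–10:25, 10:30–10:45, 12:30–18:05

First set merges to 10:30–12:30.
Second set merges to 09:40–10:25, 10:45–18:05.
A \ B = 10:30–10:45.
B \ A = 09:40–10:25, 12:30–18:05.
Union of the two gives the symmetric difference.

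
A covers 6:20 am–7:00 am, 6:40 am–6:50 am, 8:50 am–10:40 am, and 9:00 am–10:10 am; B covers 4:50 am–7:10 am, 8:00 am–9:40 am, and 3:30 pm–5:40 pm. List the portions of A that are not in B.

A, merged: 6:20 am–7:00 am, 8:50 am–10:40 am.
6:20 am–7:00 am: entirely removed.
8:50 am–10:40 am \ B = 9:40 am–10:40 am.

9:40 am–10:40 am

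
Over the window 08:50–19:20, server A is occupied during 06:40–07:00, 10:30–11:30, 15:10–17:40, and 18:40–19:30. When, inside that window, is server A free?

The merged coverage is 06:40–07:00, 10:30–11:30, 15:10–17:40, 18:40–19:30.
Uncovered inside 08:50–19:20: 08:50–10:30, 11:30–15:10, 17:40–18:40.

08:50–10:30, 11:30–15:10, 17:40–18:40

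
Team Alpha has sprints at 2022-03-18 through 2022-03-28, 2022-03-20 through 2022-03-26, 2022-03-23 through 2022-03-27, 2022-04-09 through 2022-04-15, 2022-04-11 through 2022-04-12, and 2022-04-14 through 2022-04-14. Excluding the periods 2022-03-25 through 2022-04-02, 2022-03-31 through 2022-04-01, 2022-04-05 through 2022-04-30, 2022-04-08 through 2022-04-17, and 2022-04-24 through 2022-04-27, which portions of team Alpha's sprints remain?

First set merges to 2022-03-18 through 2022-03-28, 2022-04-09 through 2022-04-15.
Second set merges to 2022-03-25 through 2022-04-02, 2022-04-05 through 2022-04-30.
2022-03-18 through 2022-03-28 with B removed leaves 2022-03-18 through 2022-03-24.
2022-04-09 through 2022-04-15 lies entirely inside B → drops out.

2022-03-18 through 2022-03-24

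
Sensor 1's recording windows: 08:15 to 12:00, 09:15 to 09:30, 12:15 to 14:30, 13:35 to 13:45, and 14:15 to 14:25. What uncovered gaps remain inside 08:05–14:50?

08:05-08:15, 12:00-12:15, 14:30-14:50

Covered (merged): 08:15-12:00, 12:15-14:30.
Gaps within 08:05-14:50: 08:05-08:15, 12:00-12:15, 14:30-14:50.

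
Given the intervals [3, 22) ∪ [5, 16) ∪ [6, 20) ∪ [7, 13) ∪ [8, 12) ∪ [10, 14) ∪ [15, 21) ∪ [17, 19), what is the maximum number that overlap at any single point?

6

At 10, 6 of the intervals are simultaneously active.
No point has more.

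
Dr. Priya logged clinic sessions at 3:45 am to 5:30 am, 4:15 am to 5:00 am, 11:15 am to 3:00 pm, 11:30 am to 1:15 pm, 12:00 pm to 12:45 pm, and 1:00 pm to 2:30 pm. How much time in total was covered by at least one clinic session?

Merged: 3:45 am–5:30 am, 11:15 am–3:00 pm.
Lengths: 1 h 45 min + 3 h 45 min = 5 h 30 min.

5 h 30 min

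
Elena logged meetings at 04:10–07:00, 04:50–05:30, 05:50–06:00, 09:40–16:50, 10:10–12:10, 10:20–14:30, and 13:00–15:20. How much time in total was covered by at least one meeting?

Merged: 04:10–07:00, 09:40–16:50.
Lengths: 2 h 50 min + 7 h 10 min = 10 h.

10 h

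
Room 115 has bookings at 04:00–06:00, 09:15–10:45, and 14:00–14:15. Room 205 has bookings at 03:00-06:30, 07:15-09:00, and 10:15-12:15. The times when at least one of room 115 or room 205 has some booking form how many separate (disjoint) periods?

4

A ∪ B = 03:00–06:30, 07:15–09:00, 09:15–12:15, 14:00–14:15.
That is 4 disjoint pieces.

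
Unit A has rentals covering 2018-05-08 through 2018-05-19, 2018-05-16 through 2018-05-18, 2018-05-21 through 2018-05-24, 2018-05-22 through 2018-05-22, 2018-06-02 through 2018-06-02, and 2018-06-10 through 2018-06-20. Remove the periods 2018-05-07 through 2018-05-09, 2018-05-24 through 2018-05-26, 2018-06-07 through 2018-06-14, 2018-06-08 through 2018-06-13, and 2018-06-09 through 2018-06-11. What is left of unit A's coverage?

A, merged: 2018-05-08 through 2018-05-19, 2018-05-21 through 2018-05-24, 2018-06-02 through 2018-06-02, 2018-06-10 through 2018-06-20.
B, merged: 2018-05-07 through 2018-05-09, 2018-05-24 through 2018-05-26, 2018-06-07 through 2018-06-14.
2018-05-08 through 2018-05-19 minus B → 2018-05-10 through 2018-05-19.
2018-05-21 through 2018-05-24 minus B → 2018-05-21 through 2018-05-23.
2018-06-02 through 2018-06-02: no B overlap → unchanged.
2018-06-10 through 2018-06-20 minus B → 2018-06-15 through 2018-06-20.

2018-05-10 through 2018-05-19, 2018-05-21 through 2018-05-23, 2018-06-02 through 2018-06-02, 2018-06-15 through 2018-06-20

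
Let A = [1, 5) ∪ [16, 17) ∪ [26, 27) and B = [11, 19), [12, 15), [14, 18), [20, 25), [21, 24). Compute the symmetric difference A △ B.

Merge the second list: [11, 19), [20, 25).
A but not B: [1, 5), [26, 27).
B but not A: [11, 16), [17, 19), [20, 25).
Combining gives A △ B.

[1, 5) ∪ [11, 16) ∪ [17, 19) ∪ [20, 25) ∪ [26, 27)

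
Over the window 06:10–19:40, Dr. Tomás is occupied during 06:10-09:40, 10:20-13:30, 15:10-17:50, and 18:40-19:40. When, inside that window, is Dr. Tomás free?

09:40-10:20, 13:30-15:10, 17:50-18:40

After merging, the occupied span is 06:10-09:40, 10:20-13:30, 15:10-17:50, 18:40-19:40.
Gaps within 06:10-19:40: 09:40-10:20, 13:30-15:10, 17:50-18:40.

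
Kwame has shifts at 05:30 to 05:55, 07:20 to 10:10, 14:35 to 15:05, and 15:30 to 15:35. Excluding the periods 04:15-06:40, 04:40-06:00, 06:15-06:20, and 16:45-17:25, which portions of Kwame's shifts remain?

B, merged: 04:15–06:40, 16:45–17:25.
05:30–05:55: fully covered by B → removed.
07:20–10:10: no B overlap → unchanged.
14:35–15:05: no B overlap → unchanged.
15:30–15:35: no B overlap → unchanged.

07:20–10:10, 14:35–15:05, 15:30–15:35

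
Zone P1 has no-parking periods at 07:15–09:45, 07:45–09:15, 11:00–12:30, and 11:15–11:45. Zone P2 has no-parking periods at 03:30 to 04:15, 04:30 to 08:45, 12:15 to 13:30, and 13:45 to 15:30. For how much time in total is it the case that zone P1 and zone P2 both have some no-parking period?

First set merges to 07:15–09:45, 11:00–12:30.
A ∩ B = 07:15–08:45, 12:15–12:30.
Total: 1 h 30 min + 15 min = 1 h 45 min.

1 h 45 min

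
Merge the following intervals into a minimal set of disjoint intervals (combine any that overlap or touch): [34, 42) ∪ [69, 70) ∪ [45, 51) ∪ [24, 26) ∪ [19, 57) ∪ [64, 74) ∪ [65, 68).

[19, 57) ∪ [64, 74)

Sort by start: [19, 57), [24, 26), [34, 42), [45, 51), [64, 74), [65, 68), [69, 70).
[24, 26) overlaps/touches [19, 57) → extend to [19, 57).
[34, 42) overlaps/touches [19, 57) → extend to [19, 57).
[45, 51) overlaps/touches [19, 57) → extend to [19, 57).
[64, 74) is disjoint → start new block.
[65, 68) overlaps/touches [64, 74) → extend to [64, 74).
[69, 70) overlaps/touches [64, 74) → extend to [64, 74).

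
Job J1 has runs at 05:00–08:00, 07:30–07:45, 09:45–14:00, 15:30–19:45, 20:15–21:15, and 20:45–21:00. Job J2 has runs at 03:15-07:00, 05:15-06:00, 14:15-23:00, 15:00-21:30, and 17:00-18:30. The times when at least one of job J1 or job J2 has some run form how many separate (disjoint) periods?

Merge the first list: 05:00–08:00, 09:45–14:00, 15:30–19:45, 20:15–21:15.
Merge the second list: 03:15–07:00, 14:15–23:00.
A ∪ B = 03:15–08:00, 09:45–14:00, 14:15–23:00.
That is 3 disjoint pieces.

3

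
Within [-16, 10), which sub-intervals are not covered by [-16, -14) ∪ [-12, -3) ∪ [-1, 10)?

[-14, -12) ∪ [-3, -1)

The merged coverage is [-16, -14), [-12, -3), [-1, 10).
Uncovered inside [-16, 10): [-14, -12), [-3, -1).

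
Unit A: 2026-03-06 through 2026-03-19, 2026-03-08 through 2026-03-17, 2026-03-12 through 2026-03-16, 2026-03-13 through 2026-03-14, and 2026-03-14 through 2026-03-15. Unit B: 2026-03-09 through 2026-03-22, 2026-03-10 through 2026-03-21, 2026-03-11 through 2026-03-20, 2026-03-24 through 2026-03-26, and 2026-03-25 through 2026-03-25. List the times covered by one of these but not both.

First set merges to 2026-03-06 through 2026-03-19.
Second set merges to 2026-03-09 through 2026-03-22, 2026-03-24 through 2026-03-26.
A but not B: 2026-03-06 through 2026-03-08.
B but not A: 2026-03-20 through 2026-03-22, 2026-03-24 through 2026-03-26.
Combining gives A △ B.

2026-03-06 through 2026-03-08, 2026-03-20 through 2026-03-22, 2026-03-24 through 2026-03-26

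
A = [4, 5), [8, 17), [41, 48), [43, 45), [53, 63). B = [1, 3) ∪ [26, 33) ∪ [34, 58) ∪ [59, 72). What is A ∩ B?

A, merged: [4, 5), [8, 17), [41, 48), [53, 63).
[4, 5) falls entirely outside B.
[8, 17) falls entirely outside B.
[41, 48) overlaps B on [41, 48).
[53, 63) overlaps B on [53, 58), [59, 63).

[41, 48) ∪ [53, 58) ∪ [59, 63)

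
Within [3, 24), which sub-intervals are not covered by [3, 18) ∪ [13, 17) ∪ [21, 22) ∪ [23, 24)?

The merged coverage is [3, 18), [21, 22), [23, 24).
Uncovered inside [3, 24): [18, 21), [22, 23).

[18, 21) ∪ [22, 23)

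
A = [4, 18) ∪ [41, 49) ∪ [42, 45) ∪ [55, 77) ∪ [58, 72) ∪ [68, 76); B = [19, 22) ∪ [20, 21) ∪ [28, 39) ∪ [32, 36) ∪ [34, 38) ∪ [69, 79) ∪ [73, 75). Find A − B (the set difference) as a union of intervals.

[4, 18) ∪ [41, 49) ∪ [55, 69)

Merge the first list: [4, 18), [41, 49), [55, 77).
Merge the second list: [19, 22), [28, 39), [69, 79).
[4, 18): nothing removed.
[41, 49): nothing removed.
[55, 77) \ B = [55, 69).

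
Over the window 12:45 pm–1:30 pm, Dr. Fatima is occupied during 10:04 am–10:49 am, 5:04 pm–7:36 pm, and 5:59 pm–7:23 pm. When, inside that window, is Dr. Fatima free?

The merged coverage is 10:04 am–10:49 am, 5:04 pm–7:36 pm.
Uncovered inside 12:45 pm–1:30 pm: 12:45 pm–1:30 pm.

12:45 pm–1:30 pm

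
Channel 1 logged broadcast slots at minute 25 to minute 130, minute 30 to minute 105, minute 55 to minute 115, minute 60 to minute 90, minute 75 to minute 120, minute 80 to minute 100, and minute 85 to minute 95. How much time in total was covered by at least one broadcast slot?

Merged: minute 25 to minute 130.
Length: 105 minutes.

105 minutes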